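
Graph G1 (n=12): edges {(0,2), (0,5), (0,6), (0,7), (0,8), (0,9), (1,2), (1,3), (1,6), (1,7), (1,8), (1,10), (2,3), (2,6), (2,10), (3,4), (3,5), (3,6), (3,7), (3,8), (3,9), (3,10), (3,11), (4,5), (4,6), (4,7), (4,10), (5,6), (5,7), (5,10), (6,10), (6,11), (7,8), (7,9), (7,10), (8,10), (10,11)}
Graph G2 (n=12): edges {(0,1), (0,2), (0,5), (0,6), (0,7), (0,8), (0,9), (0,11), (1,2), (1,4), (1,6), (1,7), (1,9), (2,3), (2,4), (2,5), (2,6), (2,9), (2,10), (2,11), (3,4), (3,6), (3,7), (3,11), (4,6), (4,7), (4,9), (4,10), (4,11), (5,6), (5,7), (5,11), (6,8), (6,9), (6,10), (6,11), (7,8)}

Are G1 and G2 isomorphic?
Yes, isomorphic

The graphs are isomorphic.
One valid mapping φ: V(G1) → V(G2): 0→7, 1→11, 2→3, 3→6, 4→9, 5→1, 6→4, 7→0, 8→5, 9→8, 10→2, 11→10

Verify φ preserves adjacency — for each edge of G1, its image is an edge of G2:
  (0,2) → (φ(0),φ(2)) = (3,7) ∈ E(G2) ✓
  (0,5) → (φ(0),φ(5)) = (1,7) ∈ E(G2) ✓
  (0,6) → (φ(0),φ(6)) = (4,7) ∈ E(G2) ✓
  (0,7) → (φ(0),φ(7)) = (0,7) ∈ E(G2) ✓
  (0,8) → (φ(0),φ(8)) = (5,7) ∈ E(G2) ✓
  (0,9) → (φ(0),φ(9)) = (7,8) ∈ E(G2) ✓
  (1,2) → (φ(1),φ(2)) = (3,11) ∈ E(G2) ✓
  (1,3) → (φ(1),φ(3)) = (6,11) ∈ E(G2) ✓
  (1,6) → (φ(1),φ(6)) = (4,11) ∈ E(G2) ✓
  (1,7) → (φ(1),φ(7)) = (0,11) ∈ E(G2) ✓
  (1,8) → (φ(1),φ(8)) = (5,11) ∈ E(G2) ✓
  (1,10) → (φ(1),φ(10)) = (2,11) ∈ E(G2) ✓
  (2,3) → (φ(2),φ(3)) = (3,6) ∈ E(G2) ✓
  (2,6) → (φ(2),φ(6)) = (3,4) ∈ E(G2) ✓
  (2,10) → (φ(2),φ(10)) = (2,3) ∈ E(G2) ✓
  (3,4) → (φ(3),φ(4)) = (6,9) ∈ E(G2) ✓
  (3,5) → (φ(3),φ(5)) = (1,6) ∈ E(G2) ✓
  (3,6) → (φ(3),φ(6)) = (4,6) ∈ E(G2) ✓
  (3,7) → (φ(3),φ(7)) = (0,6) ∈ E(G2) ✓
  (3,8) → (φ(3),φ(8)) = (5,6) ∈ E(G2) ✓
  (3,9) → (φ(3),φ(9)) = (6,8) ∈ E(G2) ✓
  (3,10) → (φ(3),φ(10)) = (2,6) ∈ E(G2) ✓
  (3,11) → (φ(3),φ(11)) = (6,10) ∈ E(G2) ✓
  (4,5) → (φ(4),φ(5)) = (1,9) ∈ E(G2) ✓
  (4,6) → (φ(4),φ(6)) = (4,9) ∈ E(G2) ✓
  (4,7) → (φ(4),φ(7)) = (0,9) ∈ E(G2) ✓
  (4,10) → (φ(4),φ(10)) = (2,9) ∈ E(G2) ✓
  (5,6) → (φ(5),φ(6)) = (1,4) ∈ E(G2) ✓
  (5,7) → (φ(5),φ(7)) = (0,1) ∈ E(G2) ✓
  (5,10) → (φ(5),φ(10)) = (1,2) ∈ E(G2) ✓
  (6,10) → (φ(6),φ(10)) = (2,4) ∈ E(G2) ✓
  (6,11) → (φ(6),φ(11)) = (4,10) ∈ E(G2) ✓
  (7,8) → (φ(7),φ(8)) = (0,5) ∈ E(G2) ✓
  (7,9) → (φ(7),φ(9)) = (0,8) ∈ E(G2) ✓
  (7,10) → (φ(7),φ(10)) = (0,2) ∈ E(G2) ✓
  (8,10) → (φ(8),φ(10)) = (2,5) ∈ E(G2) ✓
  (10,11) → (φ(10),φ(11)) = (2,10) ∈ E(G2) ✓
All 37 edges of G1 map to edges of G2, and |E(G1)| = |E(G2)| = 37, so φ is a bijection on edges as well as vertices. Hence G1 ≅ G2.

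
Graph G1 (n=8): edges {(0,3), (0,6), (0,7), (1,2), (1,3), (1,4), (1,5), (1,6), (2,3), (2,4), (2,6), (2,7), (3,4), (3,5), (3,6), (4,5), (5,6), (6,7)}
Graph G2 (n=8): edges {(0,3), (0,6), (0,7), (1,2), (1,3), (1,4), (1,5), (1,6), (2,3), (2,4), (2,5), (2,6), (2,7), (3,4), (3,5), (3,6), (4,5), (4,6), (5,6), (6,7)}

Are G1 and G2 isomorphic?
No, not isomorphic

The graphs are NOT isomorphic.

Counting edges: G1 has 18 edge(s); G2 has 20 edge(s).
Edge count is an isomorphism invariant (a bijection on vertices induces a bijection on edges), so differing edge counts rule out isomorphism.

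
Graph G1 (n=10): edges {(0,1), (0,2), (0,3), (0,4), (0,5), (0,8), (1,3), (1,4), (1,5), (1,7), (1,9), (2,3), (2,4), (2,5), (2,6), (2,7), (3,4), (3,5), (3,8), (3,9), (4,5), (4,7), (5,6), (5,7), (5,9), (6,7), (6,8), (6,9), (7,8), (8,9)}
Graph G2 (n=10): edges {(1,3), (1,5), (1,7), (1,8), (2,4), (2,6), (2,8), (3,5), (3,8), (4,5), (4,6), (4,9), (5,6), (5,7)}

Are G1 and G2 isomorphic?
No, not isomorphic

The graphs are NOT isomorphic.

Degrees in G1: deg(0)=6, deg(1)=6, deg(2)=6, deg(3)=7, deg(4)=6, deg(5)=8, deg(6)=5, deg(7)=6, deg(8)=5, deg(9)=5.
Sorted degree sequence of G1: [8, 7, 6, 6, 6, 6, 6, 5, 5, 5].
Degrees in G2: deg(0)=0, deg(1)=4, deg(2)=3, deg(3)=3, deg(4)=4, deg(5)=5, deg(6)=3, deg(7)=2, deg(8)=3, deg(9)=1.
Sorted degree sequence of G2: [5, 4, 4, 3, 3, 3, 3, 2, 1, 0].
The (sorted) degree sequence is an isomorphism invariant, so since G1 and G2 have different degree sequences they cannot be isomorphic.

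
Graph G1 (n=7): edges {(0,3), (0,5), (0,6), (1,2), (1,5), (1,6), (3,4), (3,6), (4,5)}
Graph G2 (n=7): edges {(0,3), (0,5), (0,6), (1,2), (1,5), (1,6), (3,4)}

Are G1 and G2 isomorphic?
No, not isomorphic

The graphs are NOT isomorphic.

Counting edges: G1 has 9 edge(s); G2 has 7 edge(s).
Edge count is an isomorphism invariant (a bijection on vertices induces a bijection on edges), so differing edge counts rule out isomorphism.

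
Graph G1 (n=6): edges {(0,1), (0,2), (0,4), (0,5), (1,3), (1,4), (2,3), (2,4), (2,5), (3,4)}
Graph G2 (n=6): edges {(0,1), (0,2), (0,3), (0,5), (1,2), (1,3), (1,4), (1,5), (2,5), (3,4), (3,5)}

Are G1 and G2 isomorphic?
No, not isomorphic

The graphs are NOT isomorphic.

Counting triangles (3-cliques): G1 has 5, G2 has 8.
Triangle count is an isomorphism invariant, so differing triangle counts rule out isomorphism.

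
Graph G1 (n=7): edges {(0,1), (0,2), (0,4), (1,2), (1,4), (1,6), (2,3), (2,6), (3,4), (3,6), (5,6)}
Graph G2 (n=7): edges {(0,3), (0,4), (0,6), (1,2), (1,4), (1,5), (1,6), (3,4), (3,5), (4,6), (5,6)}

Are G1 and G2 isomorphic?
Yes, isomorphic

The graphs are isomorphic.
One valid mapping φ: V(G1) → V(G2): 0→0, 1→4, 2→6, 3→5, 4→3, 5→2, 6→1

Verify φ preserves adjacency — for each edge of G1, its image is an edge of G2:
  (0,1) → (φ(0),φ(1)) = (0,4) ∈ E(G2) ✓
  (0,2) → (φ(0),φ(2)) = (0,6) ∈ E(G2) ✓
  (0,4) → (φ(0),φ(4)) = (0,3) ∈ E(G2) ✓
  (1,2) → (φ(1),φ(2)) = (4,6) ∈ E(G2) ✓
  (1,4) → (φ(1),φ(4)) = (3,4) ∈ E(G2) ✓
  (1,6) → (φ(1),φ(6)) = (1,4) ∈ E(G2) ✓
  (2,3) → (φ(2),φ(3)) = (5,6) ∈ E(G2) ✓
  (2,6) → (φ(2),φ(6)) = (1,6) ∈ E(G2) ✓
  (3,4) → (φ(3),φ(4)) = (3,5) ∈ E(G2) ✓
  (3,6) → (φ(3),φ(6)) = (1,5) ∈ E(G2) ✓
  (5,6) → (φ(5),φ(6)) = (1,2) ∈ E(G2) ✓
All 11 edges of G1 map to edges of G2, and |E(G1)| = |E(G2)| = 11, so φ is a bijection on edges as well as vertices. Hence G1 ≅ G2.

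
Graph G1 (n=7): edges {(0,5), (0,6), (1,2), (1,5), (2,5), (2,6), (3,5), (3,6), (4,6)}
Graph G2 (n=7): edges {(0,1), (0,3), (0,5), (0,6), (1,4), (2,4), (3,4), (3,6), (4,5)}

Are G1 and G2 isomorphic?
Yes, isomorphic

The graphs are isomorphic.
One valid mapping φ: V(G1) → V(G2): 0→5, 1→6, 2→3, 3→1, 4→2, 5→0, 6→4

Verify φ preserves adjacency — for each edge of G1, its image is an edge of G2:
  (0,5) → (φ(0),φ(5)) = (0,5) ∈ E(G2) ✓
  (0,6) → (φ(0),φ(6)) = (4,5) ∈ E(G2) ✓
  (1,2) → (φ(1),φ(2)) = (3,6) ∈ E(G2) ✓
  (1,5) → (φ(1),φ(5)) = (0,6) ∈ E(G2) ✓
  (2,5) → (φ(2),φ(5)) = (0,3) ∈ E(G2) ✓
  (2,6) → (φ(2),φ(6)) = (3,4) ∈ E(G2) ✓
  (3,5) → (φ(3),φ(5)) = (0,1) ∈ E(G2) ✓
  (3,6) → (φ(3),φ(6)) = (1,4) ∈ E(G2) ✓
  (4,6) → (φ(4),φ(6)) = (2,4) ∈ E(G2) ✓
All 9 edges of G1 map to edges of G2, and |E(G1)| = |E(G2)| = 9, so φ is a bijection on edges as well as vertices. Hence G1 ≅ G2.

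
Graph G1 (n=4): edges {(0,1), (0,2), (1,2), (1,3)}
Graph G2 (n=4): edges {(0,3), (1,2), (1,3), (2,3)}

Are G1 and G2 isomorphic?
Yes, isomorphic

The graphs are isomorphic.
One valid mapping φ: V(G1) → V(G2): 0→2, 1→3, 2→1, 3→0

Verify φ preserves adjacency — for each edge of G1, its image is an edge of G2:
  (0,1) → (φ(0),φ(1)) = (2,3) ∈ E(G2) ✓
  (0,2) → (φ(0),φ(2)) = (1,2) ∈ E(G2) ✓
  (1,2) → (φ(1),φ(2)) = (1,3) ∈ E(G2) ✓
  (1,3) → (φ(1),φ(3)) = (0,3) ∈ E(G2) ✓
All 4 edges of G1 map to edges of G2, and |E(G1)| = |E(G2)| = 4, so φ is a bijection on edges as well as vertices. Hence G1 ≅ G2.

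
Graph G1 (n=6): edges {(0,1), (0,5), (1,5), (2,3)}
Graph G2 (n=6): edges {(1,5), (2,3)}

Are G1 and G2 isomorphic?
No, not isomorphic

The graphs are NOT isomorphic.

Counting edges: G1 has 4 edge(s); G2 has 2 edge(s).
Edge count is an isomorphism invariant (a bijection on vertices induces a bijection on edges), so differing edge counts rule out isomorphism.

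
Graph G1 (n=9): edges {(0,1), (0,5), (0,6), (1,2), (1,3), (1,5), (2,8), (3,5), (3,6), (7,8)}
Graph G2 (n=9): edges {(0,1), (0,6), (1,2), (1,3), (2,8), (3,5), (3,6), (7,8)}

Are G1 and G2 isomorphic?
No, not isomorphic

The graphs are NOT isomorphic.

Counting edges: G1 has 10 edge(s); G2 has 8 edge(s).
Edge count is an isomorphism invariant (a bijection on vertices induces a bijection on edges), so differing edge counts rule out isomorphism.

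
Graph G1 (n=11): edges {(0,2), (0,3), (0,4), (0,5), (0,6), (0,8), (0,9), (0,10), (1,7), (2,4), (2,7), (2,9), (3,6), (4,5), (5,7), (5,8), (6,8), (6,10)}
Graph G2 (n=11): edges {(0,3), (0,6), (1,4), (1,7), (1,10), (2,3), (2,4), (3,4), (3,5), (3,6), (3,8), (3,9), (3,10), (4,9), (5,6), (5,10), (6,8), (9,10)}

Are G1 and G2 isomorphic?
Yes, isomorphic

The graphs are isomorphic.
One valid mapping φ: V(G1) → V(G2): 0→3, 1→7, 2→4, 3→8, 4→9, 5→10, 6→6, 7→1, 8→5, 9→2, 10→0

Verify φ preserves adjacency — for each edge of G1, its image is an edge of G2:
  (0,2) → (φ(0),φ(2)) = (3,4) ∈ E(G2) ✓
  (0,3) → (φ(0),φ(3)) = (3,8) ∈ E(G2) ✓
  (0,4) → (φ(0),φ(4)) = (3,9) ∈ E(G2) ✓
  (0,5) → (φ(0),φ(5)) = (3,10) ∈ E(G2) ✓
  (0,6) → (φ(0),φ(6)) = (3,6) ∈ E(G2) ✓
  (0,8) → (φ(0),φ(8)) = (3,5) ∈ E(G2) ✓
  (0,9) → (φ(0),φ(9)) = (2,3) ∈ E(G2) ✓
  (0,10) → (φ(0),φ(10)) = (0,3) ∈ E(G2) ✓
  (1,7) → (φ(1),φ(7)) = (1,7) ∈ E(G2) ✓
  (2,4) → (φ(2),φ(4)) = (4,9) ∈ E(G2) ✓
  (2,7) → (φ(2),φ(7)) = (1,4) ∈ E(G2) ✓
  (2,9) → (φ(2),φ(9)) = (2,4) ∈ E(G2) ✓
  (3,6) → (φ(3),φ(6)) = (6,8) ∈ E(G2) ✓
  (4,5) → (φ(4),φ(5)) = (9,10) ∈ E(G2) ✓
  (5,7) → (φ(5),φ(7)) = (1,10) ∈ E(G2) ✓
  (5,8) → (φ(5),φ(8)) = (5,10) ∈ E(G2) ✓
  (6,8) → (φ(6),φ(8)) = (5,6) ∈ E(G2) ✓
  (6,10) → (φ(6),φ(10)) = (0,6) ∈ E(G2) ✓
All 18 edges of G1 map to edges of G2, and |E(G1)| = |E(G2)| = 18, so φ is a bijection on edges as well as vertices. Hence G1 ≅ G2.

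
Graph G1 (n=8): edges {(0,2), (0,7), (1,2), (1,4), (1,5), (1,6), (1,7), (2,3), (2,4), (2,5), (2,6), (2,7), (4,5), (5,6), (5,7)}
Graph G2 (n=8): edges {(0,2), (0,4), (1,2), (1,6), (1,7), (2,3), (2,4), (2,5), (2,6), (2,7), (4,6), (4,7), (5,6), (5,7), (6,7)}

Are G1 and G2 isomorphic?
Yes, isomorphic

The graphs are isomorphic.
One valid mapping φ: V(G1) → V(G2): 0→0, 1→7, 2→2, 3→3, 4→5, 5→6, 6→1, 7→4

Verify φ preserves adjacency — for each edge of G1, its image is an edge of G2:
  (0,2) → (φ(0),φ(2)) = (0,2) ∈ E(G2) ✓
  (0,7) → (φ(0),φ(7)) = (0,4) ∈ E(G2) ✓
  (1,2) → (φ(1),φ(2)) = (2,7) ∈ E(G2) ✓
  (1,4) → (φ(1),φ(4)) = (5,7) ∈ E(G2) ✓
  (1,5) → (φ(1),φ(5)) = (6,7) ∈ E(G2) ✓
  (1,6) → (φ(1),φ(6)) = (1,7) ∈ E(G2) ✓
  (1,7) → (φ(1),φ(7)) = (4,7) ∈ E(G2) ✓
  (2,3) → (φ(2),φ(3)) = (2,3) ∈ E(G2) ✓
  (2,4) → (φ(2),φ(4)) = (2,5) ∈ E(G2) ✓
  (2,5) → (φ(2),φ(5)) = (2,6) ∈ E(G2) ✓
  (2,6) → (φ(2),φ(6)) = (1,2) ∈ E(G2) ✓
  (2,7) → (φ(2),φ(7)) = (2,4) ∈ E(G2) ✓
  (4,5) → (φ(4),φ(5)) = (5,6) ∈ E(G2) ✓
  (5,6) → (φ(5),φ(6)) = (1,6) ∈ E(G2) ✓
  (5,7) → (φ(5),φ(7)) = (4,6) ∈ E(G2) ✓
All 15 edges of G1 map to edges of G2, and |E(G1)| = |E(G2)| = 15, so φ is a bijection on edges as well as vertices. Hence G1 ≅ G2.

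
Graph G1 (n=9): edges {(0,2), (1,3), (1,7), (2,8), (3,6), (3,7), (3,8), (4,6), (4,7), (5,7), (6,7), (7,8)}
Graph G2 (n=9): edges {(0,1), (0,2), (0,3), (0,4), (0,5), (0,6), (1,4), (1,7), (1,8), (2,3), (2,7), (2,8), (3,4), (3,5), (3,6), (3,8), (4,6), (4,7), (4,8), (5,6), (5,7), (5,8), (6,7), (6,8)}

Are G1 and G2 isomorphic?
No, not isomorphic

The graphs are NOT isomorphic.

Degrees in G1: deg(0)=1, deg(1)=2, deg(2)=2, deg(3)=4, deg(4)=2, deg(5)=1, deg(6)=3, deg(7)=6, deg(8)=3.
Sorted degree sequence of G1: [6, 4, 3, 3, 2, 2, 2, 1, 1].
Degrees in G2: deg(0)=6, deg(1)=4, deg(2)=4, deg(3)=6, deg(4)=6, deg(5)=5, deg(6)=6, deg(7)=5, deg(8)=6.
Sorted degree sequence of G2: [6, 6, 6, 6, 6, 5, 5, 4, 4].
The (sorted) degree sequence is an isomorphism invariant, so since G1 and G2 have different degree sequences they cannot be isomorphic.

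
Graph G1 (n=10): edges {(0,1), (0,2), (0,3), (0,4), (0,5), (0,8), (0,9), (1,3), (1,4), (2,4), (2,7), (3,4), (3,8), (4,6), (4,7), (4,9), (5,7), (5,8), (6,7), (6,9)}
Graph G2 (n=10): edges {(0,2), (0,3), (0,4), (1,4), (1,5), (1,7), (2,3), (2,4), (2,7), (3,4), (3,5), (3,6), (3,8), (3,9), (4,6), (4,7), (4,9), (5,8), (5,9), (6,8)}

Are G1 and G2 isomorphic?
Yes, isomorphic

The graphs are isomorphic.
One valid mapping φ: V(G1) → V(G2): 0→4, 1→0, 2→9, 3→2, 4→3, 5→1, 6→8, 7→5, 8→7, 9→6

Verify φ preserves adjacency — for each edge of G1, its image is an edge of G2:
  (0,1) → (φ(0),φ(1)) = (0,4) ∈ E(G2) ✓
  (0,2) → (φ(0),φ(2)) = (4,9) ∈ E(G2) ✓
  (0,3) → (φ(0),φ(3)) = (2,4) ∈ E(G2) ✓
  (0,4) → (φ(0),φ(4)) = (3,4) ∈ E(G2) ✓
  (0,5) → (φ(0),φ(5)) = (1,4) ∈ E(G2) ✓
  (0,8) → (φ(0),φ(8)) = (4,7) ∈ E(G2) ✓
  (0,9) → (φ(0),φ(9)) = (4,6) ∈ E(G2) ✓
  (1,3) → (φ(1),φ(3)) = (0,2) ∈ E(G2) ✓
  (1,4) → (φ(1),φ(4)) = (0,3) ∈ E(G2) ✓
  (2,4) → (φ(2),φ(4)) = (3,9) ∈ E(G2) ✓
  (2,7) → (φ(2),φ(7)) = (5,9) ∈ E(G2) ✓
  (3,4) → (φ(3),φ(4)) = (2,3) ∈ E(G2) ✓
  (3,8) → (φ(3),φ(8)) = (2,7) ∈ E(G2) ✓
  (4,6) → (φ(4),φ(6)) = (3,8) ∈ E(G2) ✓
  (4,7) → (φ(4),φ(7)) = (3,5) ∈ E(G2) ✓
  (4,9) → (φ(4),φ(9)) = (3,6) ∈ E(G2) ✓
  (5,7) → (φ(5),φ(7)) = (1,5) ∈ E(G2) ✓
  (5,8) → (φ(5),φ(8)) = (1,7) ∈ E(G2) ✓
  (6,7) → (φ(6),φ(7)) = (5,8) ∈ E(G2) ✓
  (6,9) → (φ(6),φ(9)) = (6,8) ∈ E(G2) ✓
All 20 edges of G1 map to edges of G2, and |E(G1)| = |E(G2)| = 20, so φ is a bijection on edges as well as vertices. Hence G1 ≅ G2.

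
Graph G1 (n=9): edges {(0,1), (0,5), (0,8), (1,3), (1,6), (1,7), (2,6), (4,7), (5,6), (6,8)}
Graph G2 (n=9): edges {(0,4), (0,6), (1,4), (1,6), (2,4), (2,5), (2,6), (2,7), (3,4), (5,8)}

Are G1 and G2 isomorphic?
Yes, isomorphic

The graphs are isomorphic.
One valid mapping φ: V(G1) → V(G2): 0→6, 1→2, 2→3, 3→7, 4→8, 5→1, 6→4, 7→5, 8→0

Verify φ preserves adjacency — for each edge of G1, its image is an edge of G2:
  (0,1) → (φ(0),φ(1)) = (2,6) ∈ E(G2) ✓
  (0,5) → (φ(0),φ(5)) = (1,6) ∈ E(G2) ✓
  (0,8) → (φ(0),φ(8)) = (0,6) ∈ E(G2) ✓
  (1,3) → (φ(1),φ(3)) = (2,7) ∈ E(G2) ✓
  (1,6) → (φ(1),φ(6)) = (2,4) ∈ E(G2) ✓
  (1,7) → (φ(1),φ(7)) = (2,5) ∈ E(G2) ✓
  (2,6) → (φ(2),φ(6)) = (3,4) ∈ E(G2) ✓
  (4,7) → (φ(4),φ(7)) = (5,8) ∈ E(G2) ✓
  (5,6) → (φ(5),φ(6)) = (1,4) ∈ E(G2) ✓
  (6,8) → (φ(6),φ(8)) = (0,4) ∈ E(G2) ✓
All 10 edges of G1 map to edges of G2, and |E(G1)| = |E(G2)| = 10, so φ is a bijection on edges as well as vertices. Hence G1 ≅ G2.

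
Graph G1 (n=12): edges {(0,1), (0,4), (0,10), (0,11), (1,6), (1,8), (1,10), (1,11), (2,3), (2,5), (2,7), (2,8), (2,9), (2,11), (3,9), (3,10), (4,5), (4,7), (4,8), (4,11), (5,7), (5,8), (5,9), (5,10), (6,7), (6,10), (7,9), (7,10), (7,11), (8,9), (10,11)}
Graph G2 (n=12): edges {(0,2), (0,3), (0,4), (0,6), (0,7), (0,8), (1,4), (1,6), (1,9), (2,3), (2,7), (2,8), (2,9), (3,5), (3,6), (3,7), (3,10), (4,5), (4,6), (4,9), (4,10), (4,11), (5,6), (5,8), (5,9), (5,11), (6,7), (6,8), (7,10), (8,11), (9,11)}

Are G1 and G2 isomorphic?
Yes, isomorphic

The graphs are isomorphic.
One valid mapping φ: V(G1) → V(G2): 0→11, 1→9, 2→3, 3→10, 4→8, 5→0, 6→1, 7→6, 8→2, 9→7, 10→4, 11→5

Verify φ preserves adjacency — for each edge of G1, its image is an edge of G2:
  (0,1) → (φ(0),φ(1)) = (9,11) ∈ E(G2) ✓
  (0,4) → (φ(0),φ(4)) = (8,11) ∈ E(G2) ✓
  (0,10) → (φ(0),φ(10)) = (4,11) ∈ E(G2) ✓
  (0,11) → (φ(0),φ(11)) = (5,11) ∈ E(G2) ✓
  (1,6) → (φ(1),φ(6)) = (1,9) ∈ E(G2) ✓
  (1,8) → (φ(1),φ(8)) = (2,9) ∈ E(G2) ✓
  (1,10) → (φ(1),φ(10)) = (4,9) ∈ E(G2) ✓
  (1,11) → (φ(1),φ(11)) = (5,9) ∈ E(G2) ✓
  (2,3) → (φ(2),φ(3)) = (3,10) ∈ E(G2) ✓
  (2,5) → (φ(2),φ(5)) = (0,3) ∈ E(G2) ✓
  (2,7) → (φ(2),φ(7)) = (3,6) ∈ E(G2) ✓
  (2,8) → (φ(2),φ(8)) = (2,3) ∈ E(G2) ✓
  (2,9) → (φ(2),φ(9)) = (3,7) ∈ E(G2) ✓
  (2,11) → (φ(2),φ(11)) = (3,5) ∈ E(G2) ✓
  (3,9) → (φ(3),φ(9)) = (7,10) ∈ E(G2) ✓
  (3,10) → (φ(3),φ(10)) = (4,10) ∈ E(G2) ✓
  (4,5) → (φ(4),φ(5)) = (0,8) ∈ E(G2) ✓
  (4,7) → (φ(4),φ(7)) = (6,8) ∈ E(G2) ✓
  (4,8) → (φ(4),φ(8)) = (2,8) ∈ E(G2) ✓
  (4,11) → (φ(4),φ(11)) = (5,8) ∈ E(G2) ✓
  (5,7) → (φ(5),φ(7)) = (0,6) ∈ E(G2) ✓
  (5,8) → (φ(5),φ(8)) = (0,2) ∈ E(G2) ✓
  (5,9) → (φ(5),φ(9)) = (0,7) ∈ E(G2) ✓
  (5,10) → (φ(5),φ(10)) = (0,4) ∈ E(G2) ✓
  (6,7) → (φ(6),φ(7)) = (1,6) ∈ E(G2) ✓
  (6,10) → (φ(6),φ(10)) = (1,4) ∈ E(G2) ✓
  (7,9) → (φ(7),φ(9)) = (6,7) ∈ E(G2) ✓
  (7,10) → (φ(7),φ(10)) = (4,6) ∈ E(G2) ✓
  (7,11) → (φ(7),φ(11)) = (5,6) ∈ E(G2) ✓
  (8,9) → (φ(8),φ(9)) = (2,7) ∈ E(G2) ✓
  (10,11) → (φ(10),φ(11)) = (4,5) ∈ E(G2) ✓
All 31 edges of G1 map to edges of G2, and |E(G1)| = |E(G2)| = 31, so φ is a bijection on edges as well as vertices. Hence G1 ≅ G2.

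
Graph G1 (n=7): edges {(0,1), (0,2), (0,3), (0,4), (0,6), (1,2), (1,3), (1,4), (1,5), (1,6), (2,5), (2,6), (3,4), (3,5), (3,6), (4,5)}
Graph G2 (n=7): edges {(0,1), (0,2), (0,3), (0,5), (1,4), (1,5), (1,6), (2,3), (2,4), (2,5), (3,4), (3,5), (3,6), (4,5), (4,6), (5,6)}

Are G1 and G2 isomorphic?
Yes, isomorphic

The graphs are isomorphic.
One valid mapping φ: V(G1) → V(G2): 0→3, 1→5, 2→0, 3→4, 4→6, 5→1, 6→2

Verify φ preserves adjacency — for each edge of G1, its image is an edge of G2:
  (0,1) → (φ(0),φ(1)) = (3,5) ∈ E(G2) ✓
  (0,2) → (φ(0),φ(2)) = (0,3) ∈ E(G2) ✓
  (0,3) → (φ(0),φ(3)) = (3,4) ∈ E(G2) ✓
  (0,4) → (φ(0),φ(4)) = (3,6) ∈ E(G2) ✓
  (0,6) → (φ(0),φ(6)) = (2,3) ∈ E(G2) ✓
  (1,2) → (φ(1),φ(2)) = (0,5) ∈ E(G2) ✓
  (1,3) → (φ(1),φ(3)) = (4,5) ∈ E(G2) ✓
  (1,4) → (φ(1),φ(4)) = (5,6) ∈ E(G2) ✓
  (1,5) → (φ(1),φ(5)) = (1,5) ∈ E(G2) ✓
  (1,6) → (φ(1),φ(6)) = (2,5) ∈ E(G2) ✓
  (2,5) → (φ(2),φ(5)) = (0,1) ∈ E(G2) ✓
  (2,6) → (φ(2),φ(6)) = (0,2) ∈ E(G2) ✓
  (3,4) → (φ(3),φ(4)) = (4,6) ∈ E(G2) ✓
  (3,5) → (φ(3),φ(5)) = (1,4) ∈ E(G2) ✓
  (3,6) → (φ(3),φ(6)) = (2,4) ∈ E(G2) ✓
  (4,5) → (φ(4),φ(5)) = (1,6) ∈ E(G2) ✓
All 16 edges of G1 map to edges of G2, and |E(G1)| = |E(G2)| = 16, so φ is a bijection on edges as well as vertices. Hence G1 ≅ G2.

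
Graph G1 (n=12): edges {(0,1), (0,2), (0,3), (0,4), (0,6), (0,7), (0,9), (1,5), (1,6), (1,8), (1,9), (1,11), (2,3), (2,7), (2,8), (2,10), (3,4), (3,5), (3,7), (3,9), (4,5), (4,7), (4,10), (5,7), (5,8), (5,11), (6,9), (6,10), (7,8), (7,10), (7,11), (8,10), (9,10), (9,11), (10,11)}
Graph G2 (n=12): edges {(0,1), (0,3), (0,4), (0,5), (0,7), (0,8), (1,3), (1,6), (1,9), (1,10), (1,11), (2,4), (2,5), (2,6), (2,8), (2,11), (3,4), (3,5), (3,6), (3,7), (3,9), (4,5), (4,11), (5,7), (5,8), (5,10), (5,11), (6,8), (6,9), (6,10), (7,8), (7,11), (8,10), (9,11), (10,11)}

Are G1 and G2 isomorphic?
Yes, isomorphic

The graphs are isomorphic.
One valid mapping φ: V(G1) → V(G2): 0→3, 1→6, 2→4, 3→0, 4→7, 5→8, 6→9, 7→5, 8→2, 9→1, 10→11, 11→10

Verify φ preserves adjacency — for each edge of G1, its image is an edge of G2:
  (0,1) → (φ(0),φ(1)) = (3,6) ∈ E(G2) ✓
  (0,2) → (φ(0),φ(2)) = (3,4) ∈ E(G2) ✓
  (0,3) → (φ(0),φ(3)) = (0,3) ∈ E(G2) ✓
  (0,4) → (φ(0),φ(4)) = (3,7) ∈ E(G2) ✓
  (0,6) → (φ(0),φ(6)) = (3,9) ∈ E(G2) ✓
  (0,7) → (φ(0),φ(7)) = (3,5) ∈ E(G2) ✓
  (0,9) → (φ(0),φ(9)) = (1,3) ∈ E(G2) ✓
  (1,5) → (φ(1),φ(5)) = (6,8) ∈ E(G2) ✓
  (1,6) → (φ(1),φ(6)) = (6,9) ∈ E(G2) ✓
  (1,8) → (φ(1),φ(8)) = (2,6) ∈ E(G2) ✓
  (1,9) → (φ(1),φ(9)) = (1,6) ∈ E(G2) ✓
  (1,11) → (φ(1),φ(11)) = (6,10) ∈ E(G2) ✓
  (2,3) → (φ(2),φ(3)) = (0,4) ∈ E(G2) ✓
  (2,7) → (φ(2),φ(7)) = (4,5) ∈ E(G2) ✓
  (2,8) → (φ(2),φ(8)) = (2,4) ∈ E(G2) ✓
  (2,10) → (φ(2),φ(10)) = (4,11) ∈ E(G2) ✓
  (3,4) → (φ(3),φ(4)) = (0,7) ∈ E(G2) ✓
  (3,5) → (φ(3),φ(5)) = (0,8) ∈ E(G2) ✓
  (3,7) → (φ(3),φ(7)) = (0,5) ∈ E(G2) ✓
  (3,9) → (φ(3),φ(9)) = (0,1) ∈ E(G2) ✓
  (4,5) → (φ(4),φ(5)) = (7,8) ∈ E(G2) ✓
  (4,7) → (φ(4),φ(7)) = (5,7) ∈ E(G2) ✓
  (4,10) → (φ(4),φ(10)) = (7,11) ∈ E(G2) ✓
  (5,7) → (φ(5),φ(7)) = (5,8) ∈ E(G2) ✓
  (5,8) → (φ(5),φ(8)) = (2,8) ∈ E(G2) ✓
  (5,11) → (φ(5),φ(11)) = (8,10) ∈ E(G2) ✓
  (6,9) → (φ(6),φ(9)) = (1,9) ∈ E(G2) ✓
  (6,10) → (φ(6),φ(10)) = (9,11) ∈ E(G2) ✓
  (7,8) → (φ(7),φ(8)) = (2,5) ∈ E(G2) ✓
  (7,10) → (φ(7),φ(10)) = (5,11) ∈ E(G2) ✓
  (7,11) → (φ(7),φ(11)) = (5,10) ∈ E(G2) ✓
  (8,10) → (φ(8),φ(10)) = (2,11) ∈ E(G2) ✓
  (9,10) → (φ(9),φ(10)) = (1,11) ∈ E(G2) ✓
  (9,11) → (φ(9),φ(11)) = (1,10) ∈ E(G2) ✓
  (10,11) → (φ(10),φ(11)) = (10,11) ∈ E(G2) ✓
All 35 edges of G1 map to edges of G2, and |E(G1)| = |E(G2)| = 35, so φ is a bijection on edges as well as vertices. Hence G1 ≅ G2.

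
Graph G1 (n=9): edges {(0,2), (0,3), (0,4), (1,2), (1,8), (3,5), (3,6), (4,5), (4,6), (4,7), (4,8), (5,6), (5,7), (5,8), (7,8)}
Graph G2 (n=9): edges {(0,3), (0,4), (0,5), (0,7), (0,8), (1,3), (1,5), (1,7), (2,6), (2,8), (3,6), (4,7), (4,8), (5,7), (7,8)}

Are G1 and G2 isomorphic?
Yes, isomorphic

The graphs are isomorphic.
One valid mapping φ: V(G1) → V(G2): 0→3, 1→2, 2→6, 3→1, 4→0, 5→7, 6→5, 7→4, 8→8

Verify φ preserves adjacency — for each edge of G1, its image is an edge of G2:
  (0,2) → (φ(0),φ(2)) = (3,6) ∈ E(G2) ✓
  (0,3) → (φ(0),φ(3)) = (1,3) ∈ E(G2) ✓
  (0,4) → (φ(0),φ(4)) = (0,3) ∈ E(G2) ✓
  (1,2) → (φ(1),φ(2)) = (2,6) ∈ E(G2) ✓
  (1,8) → (φ(1),φ(8)) = (2,8) ∈ E(G2) ✓
  (3,5) → (φ(3),φ(5)) = (1,7) ∈ E(G2) ✓
  (3,6) → (φ(3),φ(6)) = (1,5) ∈ E(G2) ✓
  (4,5) → (φ(4),φ(5)) = (0,7) ∈ E(G2) ✓
  (4,6) → (φ(4),φ(6)) = (0,5) ∈ E(G2) ✓
  (4,7) → (φ(4),φ(7)) = (0,4) ∈ E(G2) ✓
  (4,8) → (φ(4),φ(8)) = (0,8) ∈ E(G2) ✓
  (5,6) → (φ(5),φ(6)) = (5,7) ∈ E(G2) ✓
  (5,7) → (φ(5),φ(7)) = (4,7) ∈ E(G2) ✓
  (5,8) → (φ(5),φ(8)) = (7,8) ∈ E(G2) ✓
  (7,8) → (φ(7),φ(8)) = (4,8) ∈ E(G2) ✓
All 15 edges of G1 map to edges of G2, and |E(G1)| = |E(G2)| = 15, so φ is a bijection on edges as well as vertices. Hence G1 ≅ G2.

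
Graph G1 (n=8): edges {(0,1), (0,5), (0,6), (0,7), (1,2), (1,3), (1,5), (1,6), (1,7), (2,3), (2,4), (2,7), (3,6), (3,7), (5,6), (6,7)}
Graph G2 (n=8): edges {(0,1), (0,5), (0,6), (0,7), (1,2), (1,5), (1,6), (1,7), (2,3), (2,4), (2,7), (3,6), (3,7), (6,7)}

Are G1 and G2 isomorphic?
No, not isomorphic

The graphs are NOT isomorphic.

Counting edges: G1 has 16 edge(s); G2 has 14 edge(s).
Edge count is an isomorphism invariant (a bijection on vertices induces a bijection on edges), so differing edge counts rule out isomorphism.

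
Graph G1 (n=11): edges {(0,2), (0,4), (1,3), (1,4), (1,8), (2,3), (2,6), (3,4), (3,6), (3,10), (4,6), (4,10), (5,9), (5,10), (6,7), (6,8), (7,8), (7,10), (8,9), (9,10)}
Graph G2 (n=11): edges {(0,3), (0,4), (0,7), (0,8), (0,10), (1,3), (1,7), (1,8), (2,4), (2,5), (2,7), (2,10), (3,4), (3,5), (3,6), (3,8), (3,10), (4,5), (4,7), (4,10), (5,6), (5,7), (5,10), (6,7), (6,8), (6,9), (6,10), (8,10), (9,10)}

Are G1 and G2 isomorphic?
No, not isomorphic

The graphs are NOT isomorphic.

Degrees in G1: deg(0)=2, deg(1)=3, deg(2)=3, deg(3)=5, deg(4)=5, deg(5)=2, deg(6)=5, deg(7)=3, deg(8)=4, deg(9)=3, deg(10)=5.
Sorted degree sequence of G1: [5, 5, 5, 5, 4, 3, 3, 3, 3, 2, 2].
Degrees in G2: deg(0)=5, deg(1)=3, deg(2)=4, deg(3)=7, deg(4)=6, deg(5)=6, deg(6)=6, deg(7)=6, deg(8)=5, deg(9)=2, deg(10)=8.
Sorted degree sequence of G2: [8, 7, 6, 6, 6, 6, 5, 5, 4, 3, 2].
The (sorted) degree sequence is an isomorphism invariant, so since G1 and G2 have different degree sequences they cannot be isomorphic.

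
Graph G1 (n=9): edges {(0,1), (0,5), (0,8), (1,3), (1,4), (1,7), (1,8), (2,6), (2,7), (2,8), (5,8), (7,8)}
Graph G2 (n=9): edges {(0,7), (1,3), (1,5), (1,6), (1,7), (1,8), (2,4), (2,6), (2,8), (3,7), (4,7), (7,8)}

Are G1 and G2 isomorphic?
No, not isomorphic

The graphs are NOT isomorphic.

Degrees in G1: deg(0)=3, deg(1)=5, deg(2)=3, deg(3)=1, deg(4)=1, deg(5)=2, deg(6)=1, deg(7)=3, deg(8)=5.
Sorted degree sequence of G1: [5, 5, 3, 3, 3, 2, 1, 1, 1].
Degrees in G2: deg(0)=1, deg(1)=5, deg(2)=3, deg(3)=2, deg(4)=2, deg(5)=1, deg(6)=2, deg(7)=5, deg(8)=3.
Sorted degree sequence of G2: [5, 5, 3, 3, 2, 2, 2, 1, 1].
The (sorted) degree sequence is an isomorphism invariant, so since G1 and G2 have different degree sequences they cannot be isomorphic.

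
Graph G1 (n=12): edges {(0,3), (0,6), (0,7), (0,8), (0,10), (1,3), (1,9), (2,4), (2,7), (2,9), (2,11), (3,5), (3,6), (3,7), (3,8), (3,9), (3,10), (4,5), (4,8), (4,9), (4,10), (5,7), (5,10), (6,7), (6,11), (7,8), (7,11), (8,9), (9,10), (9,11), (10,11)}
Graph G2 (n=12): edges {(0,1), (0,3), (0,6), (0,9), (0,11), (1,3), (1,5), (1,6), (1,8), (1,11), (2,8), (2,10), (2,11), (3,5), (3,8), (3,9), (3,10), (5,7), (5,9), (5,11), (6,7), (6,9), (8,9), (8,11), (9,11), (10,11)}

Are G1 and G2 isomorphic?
No, not isomorphic

The graphs are NOT isomorphic.

Connected components of G1: 1 component(s) with vertex sets [[0, 1, 2, 3, 4, 5, 6, 7, 8, 9, 10, 11]], sizes [12].
Connected components of G2: 2 component(s) with vertex sets [[4], [0, 1, 2, 3, 5, 6, 7, 8, 9, 10, 11]], sizes [1, 11].
The number of connected components (and the multiset of component sizes) is an isomorphism invariant — an isomorphism maps each component of G1 bijectively onto a component of G2. Since G1 has 1 component(s) and G2 has 2, they cannot be isomorphic.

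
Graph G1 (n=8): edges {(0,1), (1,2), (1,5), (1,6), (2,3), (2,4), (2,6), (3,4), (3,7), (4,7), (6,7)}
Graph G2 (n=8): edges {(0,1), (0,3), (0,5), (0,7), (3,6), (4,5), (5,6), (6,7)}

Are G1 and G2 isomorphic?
No, not isomorphic

The graphs are NOT isomorphic.

Counting triangles (3-cliques): G1 has 3, G2 has 0.
Triangle count is an isomorphism invariant, so differing triangle counts rule out isomorphism.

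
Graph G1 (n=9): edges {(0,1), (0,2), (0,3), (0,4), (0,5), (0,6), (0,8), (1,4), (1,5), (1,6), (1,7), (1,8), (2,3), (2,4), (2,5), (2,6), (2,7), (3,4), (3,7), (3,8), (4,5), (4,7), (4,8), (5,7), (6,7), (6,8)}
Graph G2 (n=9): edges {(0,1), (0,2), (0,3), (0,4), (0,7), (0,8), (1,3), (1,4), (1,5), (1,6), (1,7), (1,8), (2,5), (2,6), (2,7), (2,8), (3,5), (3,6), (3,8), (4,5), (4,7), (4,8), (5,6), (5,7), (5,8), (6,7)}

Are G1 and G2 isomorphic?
Yes, isomorphic

The graphs are isomorphic.
One valid mapping φ: V(G1) → V(G2): 0→5, 1→7, 2→8, 3→3, 4→1, 5→4, 6→2, 7→0, 8→6

Verify φ preserves adjacency — for each edge of G1, its image is an edge of G2:
  (0,1) → (φ(0),φ(1)) = (5,7) ∈ E(G2) ✓
  (0,2) → (φ(0),φ(2)) = (5,8) ∈ E(G2) ✓
  (0,3) → (φ(0),φ(3)) = (3,5) ∈ E(G2) ✓
  (0,4) → (φ(0),φ(4)) = (1,5) ∈ E(G2) ✓
  (0,5) → (φ(0),φ(5)) = (4,5) ∈ E(G2) ✓
  (0,6) → (φ(0),φ(6)) = (2,5) ∈ E(G2) ✓
  (0,8) → (φ(0),φ(8)) = (5,6) ∈ E(G2) ✓
  (1,4) → (φ(1),φ(4)) = (1,7) ∈ E(G2) ✓
  (1,5) → (φ(1),φ(5)) = (4,7) ∈ E(G2) ✓
  (1,6) → (φ(1),φ(6)) = (2,7) ∈ E(G2) ✓
  (1,7) → (φ(1),φ(7)) = (0,7) ∈ E(G2) ✓
  (1,8) → (φ(1),φ(8)) = (6,7) ∈ E(G2) ✓
  (2,3) → (φ(2),φ(3)) = (3,8) ∈ E(G2) ✓
  (2,4) → (φ(2),φ(4)) = (1,8) ∈ E(G2) ✓
  (2,5) → (φ(2),φ(5)) = (4,8) ∈ E(G2) ✓
  (2,6) → (φ(2),φ(6)) = (2,8) ∈ E(G2) ✓
  (2,7) → (φ(2),φ(7)) = (0,8) ∈ E(G2) ✓
  (3,4) → (φ(3),φ(4)) = (1,3) ∈ E(G2) ✓
  (3,7) → (φ(3),φ(7)) = (0,3) ∈ E(G2) ✓
  (3,8) → (φ(3),φ(8)) = (3,6) ∈ E(G2) ✓
  (4,5) → (φ(4),φ(5)) = (1,4) ∈ E(G2) ✓
  (4,7) → (φ(4),φ(7)) = (0,1) ∈ E(G2) ✓
  (4,8) → (φ(4),φ(8)) = (1,6) ∈ E(G2) ✓
  (5,7) → (φ(5),φ(7)) = (0,4) ∈ E(G2) ✓
  (6,7) → (φ(6),φ(7)) = (0,2) ∈ E(G2) ✓
  (6,8) → (φ(6),φ(8)) = (2,6) ∈ E(G2) ✓
All 26 edges of G1 map to edges of G2, and |E(G1)| = |E(G2)| = 26, so φ is a bijection on edges as well as vertices. Hence G1 ≅ G2.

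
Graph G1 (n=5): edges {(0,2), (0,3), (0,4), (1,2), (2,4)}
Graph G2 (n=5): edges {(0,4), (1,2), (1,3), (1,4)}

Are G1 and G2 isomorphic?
No, not isomorphic

The graphs are NOT isomorphic.

Counting triangles (3-cliques): G1 has 1, G2 has 0.
Triangle count is an isomorphism invariant, so differing triangle counts rule out isomorphism.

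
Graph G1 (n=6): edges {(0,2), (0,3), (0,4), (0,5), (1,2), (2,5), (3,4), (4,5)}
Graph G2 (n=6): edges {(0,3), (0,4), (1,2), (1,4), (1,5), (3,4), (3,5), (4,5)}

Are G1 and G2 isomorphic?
Yes, isomorphic

The graphs are isomorphic.
One valid mapping φ: V(G1) → V(G2): 0→4, 1→2, 2→1, 3→0, 4→3, 5→5

Verify φ preserves adjacency — for each edge of G1, its image is an edge of G2:
  (0,2) → (φ(0),φ(2)) = (1,4) ∈ E(G2) ✓
  (0,3) → (φ(0),φ(3)) = (0,4) ∈ E(G2) ✓
  (0,4) → (φ(0),φ(4)) = (3,4) ∈ E(G2) ✓
  (0,5) → (φ(0),φ(5)) = (4,5) ∈ E(G2) ✓
  (1,2) → (φ(1),φ(2)) = (1,2) ∈ E(G2) ✓
  (2,5) → (φ(2),φ(5)) = (1,5) ∈ E(G2) ✓
  (3,4) → (φ(3),φ(4)) = (0,3) ∈ E(G2) ✓
  (4,5) → (φ(4),φ(5)) = (3,5) ∈ E(G2) ✓
All 8 edges of G1 map to edges of G2, and |E(G1)| = |E(G2)| = 8, so φ is a bijection on edges as well as vertices. Hence G1 ≅ G2.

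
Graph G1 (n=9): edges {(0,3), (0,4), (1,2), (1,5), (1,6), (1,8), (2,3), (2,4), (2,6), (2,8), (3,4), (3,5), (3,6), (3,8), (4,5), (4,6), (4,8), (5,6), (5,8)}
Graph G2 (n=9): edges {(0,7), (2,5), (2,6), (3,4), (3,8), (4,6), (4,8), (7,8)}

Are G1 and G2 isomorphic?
No, not isomorphic

The graphs are NOT isomorphic.

Degrees in G1: deg(0)=2, deg(1)=4, deg(2)=5, deg(3)=6, deg(4)=6, deg(5)=5, deg(6)=5, deg(7)=0, deg(8)=5.
Sorted degree sequence of G1: [6, 6, 5, 5, 5, 5, 4, 2, 0].
Degrees in G2: deg(0)=1, deg(1)=0, deg(2)=2, deg(3)=2, deg(4)=3, deg(5)=1, deg(6)=2, deg(7)=2, deg(8)=3.
Sorted degree sequence of G2: [3, 3, 2, 2, 2, 2, 1, 1, 0].
The (sorted) degree sequence is an isomorphism invariant, so since G1 and G2 have different degree sequences they cannot be isomorphic.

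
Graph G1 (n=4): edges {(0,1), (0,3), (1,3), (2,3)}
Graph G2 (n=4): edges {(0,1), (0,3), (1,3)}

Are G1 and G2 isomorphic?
No, not isomorphic

The graphs are NOT isomorphic.

Counting edges: G1 has 4 edge(s); G2 has 3 edge(s).
Edge count is an isomorphism invariant (a bijection on vertices induces a bijection on edges), so differing edge counts rule out isomorphism.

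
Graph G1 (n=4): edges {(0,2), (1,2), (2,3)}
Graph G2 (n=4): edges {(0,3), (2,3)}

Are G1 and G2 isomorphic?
No, not isomorphic

The graphs are NOT isomorphic.

Degrees in G1: deg(0)=1, deg(1)=1, deg(2)=3, deg(3)=1.
Sorted degree sequence of G1: [3, 1, 1, 1].
Degrees in G2: deg(0)=1, deg(1)=0, deg(2)=1, deg(3)=2.
Sorted degree sequence of G2: [2, 1, 1, 0].
The (sorted) degree sequence is an isomorphism invariant, so since G1 and G2 have different degree sequences they cannot be isomorphic.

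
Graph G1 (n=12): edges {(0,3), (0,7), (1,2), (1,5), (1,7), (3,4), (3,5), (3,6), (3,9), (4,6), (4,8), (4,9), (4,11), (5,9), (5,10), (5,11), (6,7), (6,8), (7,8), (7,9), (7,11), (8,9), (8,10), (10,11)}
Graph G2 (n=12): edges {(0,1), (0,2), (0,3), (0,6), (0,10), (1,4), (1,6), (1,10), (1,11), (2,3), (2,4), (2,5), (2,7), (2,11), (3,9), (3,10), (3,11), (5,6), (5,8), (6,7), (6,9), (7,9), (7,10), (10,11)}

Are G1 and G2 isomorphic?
Yes, isomorphic

The graphs are isomorphic.
One valid mapping φ: V(G1) → V(G2): 0→4, 1→5, 2→8, 3→1, 4→10, 5→6, 6→11, 7→2, 8→3, 9→0, 10→9, 11→7

Verify φ preserves adjacency — for each edge of G1, its image is an edge of G2:
  (0,3) → (φ(0),φ(3)) = (1,4) ∈ E(G2) ✓
  (0,7) → (φ(0),φ(7)) = (2,4) ∈ E(G2) ✓
  (1,2) → (φ(1),φ(2)) = (5,8) ∈ E(G2) ✓
  (1,5) → (φ(1),φ(5)) = (5,6) ∈ E(G2) ✓
  (1,7) → (φ(1),φ(7)) = (2,5) ∈ E(G2) ✓
  (3,4) → (φ(3),φ(4)) = (1,10) ∈ E(G2) ✓
  (3,5) → (φ(3),φ(5)) = (1,6) ∈ E(G2) ✓
  (3,6) → (φ(3),φ(6)) = (1,11) ∈ E(G2) ✓
  (3,9) → (φ(3),φ(9)) = (0,1) ∈ E(G2) ✓
  (4,6) → (φ(4),φ(6)) = (10,11) ∈ E(G2) ✓
  (4,8) → (φ(4),φ(8)) = (3,10) ∈ E(G2) ✓
  (4,9) → (φ(4),φ(9)) = (0,10) ∈ E(G2) ✓
  (4,11) → (φ(4),φ(11)) = (7,10) ∈ E(G2) ✓
  (5,9) → (φ(5),φ(9)) = (0,6) ∈ E(G2) ✓
  (5,10) → (φ(5),φ(10)) = (6,9) ∈ E(G2) ✓
  (5,11) → (φ(5),φ(11)) = (6,7) ∈ E(G2) ✓
  (6,7) → (φ(6),φ(7)) = (2,11) ∈ E(G2) ✓
  (6,8) → (φ(6),φ(8)) = (3,11) ∈ E(G2) ✓
  (7,8) → (φ(7),φ(8)) = (2,3) ∈ E(G2) ✓
  (7,9) → (φ(7),φ(9)) = (0,2) ∈ E(G2) ✓
  (7,11) → (φ(7),φ(11)) = (2,7) ∈ E(G2) ✓
  (8,9) → (φ(8),φ(9)) = (0,3) ∈ E(G2) ✓
  (8,10) → (φ(8),φ(10)) = (3,9) ∈ E(G2) ✓
  (10,11) → (φ(10),φ(11)) = (7,9) ∈ E(G2) ✓
All 24 edges of G1 map to edges of G2, and |E(G1)| = |E(G2)| = 24, so φ is a bijection on edges as well as vertices. Hence G1 ≅ G2.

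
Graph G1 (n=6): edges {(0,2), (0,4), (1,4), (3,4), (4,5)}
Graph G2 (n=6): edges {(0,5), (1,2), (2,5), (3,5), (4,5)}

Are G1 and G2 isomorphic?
Yes, isomorphic

The graphs are isomorphic.
One valid mapping φ: V(G1) → V(G2): 0→2, 1→0, 2→1, 3→4, 4→5, 5→3

Verify φ preserves adjacency — for each edge of G1, its image is an edge of G2:
  (0,2) → (φ(0),φ(2)) = (1,2) ∈ E(G2) ✓
  (0,4) → (φ(0),φ(4)) = (2,5) ∈ E(G2) ✓
  (1,4) → (φ(1),φ(4)) = (0,5) ∈ E(G2) ✓
  (3,4) → (φ(3),φ(4)) = (4,5) ∈ E(G2) ✓
  (4,5) → (φ(4),φ(5)) = (3,5) ∈ E(G2) ✓
All 5 edges of G1 map to edges of G2, and |E(G1)| = |E(G2)| = 5, so φ is a bijection on edges as well as vertices. Hence G1 ≅ G2.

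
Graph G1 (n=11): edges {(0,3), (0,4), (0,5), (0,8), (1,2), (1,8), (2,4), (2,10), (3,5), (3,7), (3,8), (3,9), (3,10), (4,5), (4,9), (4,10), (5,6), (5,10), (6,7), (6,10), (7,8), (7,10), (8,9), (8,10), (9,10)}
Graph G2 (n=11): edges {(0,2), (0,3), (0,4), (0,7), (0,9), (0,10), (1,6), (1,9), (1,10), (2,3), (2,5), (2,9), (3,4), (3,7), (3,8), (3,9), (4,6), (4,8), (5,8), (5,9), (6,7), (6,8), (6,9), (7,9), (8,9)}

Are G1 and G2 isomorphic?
Yes, isomorphic

The graphs are isomorphic.
One valid mapping φ: V(G1) → V(G2): 0→4, 1→10, 2→1, 3→3, 4→6, 5→8, 6→5, 7→2, 8→0, 9→7, 10→9

Verify φ preserves adjacency — for each edge of G1, its image is an edge of G2:
  (0,3) → (φ(0),φ(3)) = (3,4) ∈ E(G2) ✓
  (0,4) → (φ(0),φ(4)) = (4,6) ∈ E(G2) ✓
  (0,5) → (φ(0),φ(5)) = (4,8) ∈ E(G2) ✓
  (0,8) → (φ(0),φ(8)) = (0,4) ∈ E(G2) ✓
  (1,2) → (φ(1),φ(2)) = (1,10) ∈ E(G2) ✓
  (1,8) → (φ(1),φ(8)) = (0,10) ∈ E(G2) ✓
  (2,4) → (φ(2),φ(4)) = (1,6) ∈ E(G2) ✓
  (2,10) → (φ(2),φ(10)) = (1,9) ∈ E(G2) ✓
  (3,5) → (φ(3),φ(5)) = (3,8) ∈ E(G2) ✓
  (3,7) → (φ(3),φ(7)) = (2,3) ∈ E(G2) ✓
  (3,8) → (φ(3),φ(8)) = (0,3) ∈ E(G2) ✓
  (3,9) → (φ(3),φ(9)) = (3,7) ∈ E(G2) ✓
  (3,10) → (φ(3),φ(10)) = (3,9) ∈ E(G2) ✓
  (4,5) → (φ(4),φ(5)) = (6,8) ∈ E(G2) ✓
  (4,9) → (φ(4),φ(9)) = (6,7) ∈ E(G2) ✓
  (4,10) → (φ(4),φ(10)) = (6,9) ∈ E(G2) ✓
  (5,6) → (φ(5),φ(6)) = (5,8) ∈ E(G2) ✓
  (5,10) → (φ(5),φ(10)) = (8,9) ∈ E(G2) ✓
  (6,7) → (φ(6),φ(7)) = (2,5) ∈ E(G2) ✓
  (6,10) → (φ(6),φ(10)) = (5,9) ∈ E(G2) ✓
  (7,8) → (φ(7),φ(8)) = (0,2) ∈ E(G2) ✓
  (7,10) → (φ(7),φ(10)) = (2,9) ∈ E(G2) ✓
  (8,9) → (φ(8),φ(9)) = (0,7) ∈ E(G2) ✓
  (8,10) → (φ(8),φ(10)) = (0,9) ∈ E(G2) ✓
  (9,10) → (φ(9),φ(10)) = (7,9) ∈ E(G2) ✓
All 25 edges of G1 map to edges of G2, and |E(G1)| = |E(G2)| = 25, so φ is a bijection on edges as well as vertices. Hence G1 ≅ G2.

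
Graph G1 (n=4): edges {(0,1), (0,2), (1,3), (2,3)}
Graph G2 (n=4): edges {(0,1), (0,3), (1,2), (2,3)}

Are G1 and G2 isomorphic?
Yes, isomorphic

The graphs are isomorphic.
One valid mapping φ: V(G1) → V(G2): 0→2, 1→1, 2→3, 3→0

Verify φ preserves adjacency — for each edge of G1, its image is an edge of G2:
  (0,1) → (φ(0),φ(1)) = (1,2) ∈ E(G2) ✓
  (0,2) → (φ(0),φ(2)) = (2,3) ∈ E(G2) ✓
  (1,3) → (φ(1),φ(3)) = (0,1) ∈ E(G2) ✓
  (2,3) → (φ(2),φ(3)) = (0,3) ∈ E(G2) ✓
All 4 edges of G1 map to edges of G2, and |E(G1)| = |E(G2)| = 4, so φ is a bijection on edges as well as vertices. Hence G1 ≅ G2.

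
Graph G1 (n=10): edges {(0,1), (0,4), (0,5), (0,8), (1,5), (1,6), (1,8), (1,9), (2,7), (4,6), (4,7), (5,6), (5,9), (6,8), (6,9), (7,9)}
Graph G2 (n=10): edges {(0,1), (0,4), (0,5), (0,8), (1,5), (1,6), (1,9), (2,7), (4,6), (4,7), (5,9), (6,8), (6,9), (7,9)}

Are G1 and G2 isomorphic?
No, not isomorphic

The graphs are NOT isomorphic.

Counting edges: G1 has 16 edge(s); G2 has 14 edge(s).
Edge count is an isomorphism invariant (a bijection on vertices induces a bijection on edges), so differing edge counts rule out isomorphism.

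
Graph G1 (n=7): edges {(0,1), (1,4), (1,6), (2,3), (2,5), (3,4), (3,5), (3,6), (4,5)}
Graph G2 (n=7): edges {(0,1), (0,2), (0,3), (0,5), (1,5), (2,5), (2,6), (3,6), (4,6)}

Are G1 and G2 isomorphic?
Yes, isomorphic

The graphs are isomorphic.
One valid mapping φ: V(G1) → V(G2): 0→4, 1→6, 2→1, 3→0, 4→2, 5→5, 6→3

Verify φ preserves adjacency — for each edge of G1, its image is an edge of G2:
  (0,1) → (φ(0),φ(1)) = (4,6) ∈ E(G2) ✓
  (1,4) → (φ(1),φ(4)) = (2,6) ∈ E(G2) ✓
  (1,6) → (φ(1),φ(6)) = (3,6) ∈ E(G2) ✓
  (2,3) → (φ(2),φ(3)) = (0,1) ∈ E(G2) ✓
  (2,5) → (φ(2),φ(5)) = (1,5) ∈ E(G2) ✓
  (3,4) → (φ(3),φ(4)) = (0,2) ∈ E(G2) ✓
  (3,5) → (φ(3),φ(5)) = (0,5) ∈ E(G2) ✓
  (3,6) → (φ(3),φ(6)) = (0,3) ∈ E(G2) ✓
  (4,5) → (φ(4),φ(5)) = (2,5) ∈ E(G2) ✓
All 9 edges of G1 map to edges of G2, and |E(G1)| = |E(G2)| = 9, so φ is a bijection on edges as well as vertices. Hence G1 ≅ G2.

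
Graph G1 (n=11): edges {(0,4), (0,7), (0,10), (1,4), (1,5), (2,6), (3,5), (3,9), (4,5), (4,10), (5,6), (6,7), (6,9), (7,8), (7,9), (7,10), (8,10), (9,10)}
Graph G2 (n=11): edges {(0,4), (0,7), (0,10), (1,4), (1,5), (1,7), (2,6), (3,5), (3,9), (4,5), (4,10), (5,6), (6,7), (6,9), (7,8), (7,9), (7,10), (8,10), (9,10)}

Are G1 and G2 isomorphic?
No, not isomorphic

The graphs are NOT isomorphic.

Counting edges: G1 has 18 edge(s); G2 has 19 edge(s).
Edge count is an isomorphism invariant (a bijection on vertices induces a bijection on edges), so differing edge counts rule out isomorphism.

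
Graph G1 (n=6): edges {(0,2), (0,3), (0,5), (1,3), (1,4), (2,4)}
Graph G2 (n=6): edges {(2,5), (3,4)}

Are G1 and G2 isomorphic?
No, not isomorphic

The graphs are NOT isomorphic.

Connected components of G1: 1 component(s) with vertex sets [[0, 1, 2, 3, 4, 5]], sizes [6].
Connected components of G2: 4 component(s) with vertex sets [[0], [1], [2, 5], [3, 4]], sizes [1, 1, 2, 2].
The number of connected components (and the multiset of component sizes) is an isomorphism invariant — an isomorphism maps each component of G1 bijectively onto a component of G2. Since G1 has 1 component(s) and G2 has 4, they cannot be isomorphic.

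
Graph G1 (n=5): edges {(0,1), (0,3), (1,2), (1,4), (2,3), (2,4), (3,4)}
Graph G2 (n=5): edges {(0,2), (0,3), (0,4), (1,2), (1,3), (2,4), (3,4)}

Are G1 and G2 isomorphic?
Yes, isomorphic

The graphs are isomorphic.
One valid mapping φ: V(G1) → V(G2): 0→1, 1→3, 2→0, 3→2, 4→4

Verify φ preserves adjacency — for each edge of G1, its image is an edge of G2:
  (0,1) → (φ(0),φ(1)) = (1,3) ∈ E(G2) ✓
  (0,3) → (φ(0),φ(3)) = (1,2) ∈ E(G2) ✓
  (1,2) → (φ(1),φ(2)) = (0,3) ∈ E(G2) ✓
  (1,4) → (φ(1),φ(4)) = (3,4) ∈ E(G2) ✓
  (2,3) → (φ(2),φ(3)) = (0,2) ∈ E(G2) ✓
  (2,4) → (φ(2),φ(4)) = (0,4) ∈ E(G2) ✓
  (3,4) → (φ(3),φ(4)) = (2,4) ∈ E(G2) ✓
All 7 edges of G1 map to edges of G2, and |E(G1)| = |E(G2)| = 7, so φ is a bijection on edges as well as vertices. Hence G1 ≅ G2.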